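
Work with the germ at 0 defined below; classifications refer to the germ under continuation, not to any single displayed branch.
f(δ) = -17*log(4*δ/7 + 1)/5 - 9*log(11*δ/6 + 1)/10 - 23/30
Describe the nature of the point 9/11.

There is no denominator, hence no pole anywhere.
Branch term log(1 - δ/(-6/11)): argument at 9/11 is 5/2, nonzero, so 9/11 is not its branch point (a point on a principal cut is still regular for the continued germ).
Branch term log(1 - δ/(-7/4)): argument at 9/11 is 113/77, nonzero, so 9/11 is not its branch point (a point on a principal cut is still regular for the continued germ).
So the germ continues analytically to 9/11.

The point is a regular point.


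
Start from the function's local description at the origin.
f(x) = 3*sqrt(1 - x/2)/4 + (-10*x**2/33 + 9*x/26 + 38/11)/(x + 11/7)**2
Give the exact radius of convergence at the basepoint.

Denominator factor (x + 11/7)^2: pole of order 2 at -11/7, modulus 11/7.
Branch term (3/4)*sqrt(1 - x/(2)): its argument vanishes at x = 2, a square-root branch point, modulus 2.
The radius of convergence is the smallest modulus among the singular points: 11/7.

The radius of convergence is 11/7.


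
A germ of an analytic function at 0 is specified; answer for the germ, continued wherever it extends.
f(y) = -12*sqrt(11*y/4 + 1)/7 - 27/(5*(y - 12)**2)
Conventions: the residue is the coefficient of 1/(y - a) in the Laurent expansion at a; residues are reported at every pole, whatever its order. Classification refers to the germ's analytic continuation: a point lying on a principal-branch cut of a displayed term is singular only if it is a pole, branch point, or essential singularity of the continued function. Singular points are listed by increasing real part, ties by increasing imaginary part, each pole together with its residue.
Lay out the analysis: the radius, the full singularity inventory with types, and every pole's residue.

Radius of convergence at 0: 4/11.
At -4/11: an algebraic (square-root) branch point.
At 12: a pole of order 2; residue 0.

Denominator factor (y - 12)^2: pole of order 2 at 12, modulus 12.
Branch term (-12/7)*sqrt(1 - y/(-4/11)): its argument vanishes at y = -4/11, a square-root branch point, modulus 4/11.
The radius of convergence is the smallest modulus among the singular points: 4/11.
The branch term is analytic at 12 and contributes nothing to the residue; only the rational part matters.
At the order-2 pole 12 set g(y) = (y - (12))^2*(rational part) = -27/5.
Order-2 pole: residue = g'(a); g'(12) = 0, so the residue is 0.
List the singular points by increasing real part (a conjugate pair: the negative imaginary part first).


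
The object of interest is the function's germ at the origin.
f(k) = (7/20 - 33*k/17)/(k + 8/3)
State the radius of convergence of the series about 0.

The radius of convergence is 8/3.

Denominator factor (k + 8/3): pole of order 1 at -8/3, modulus 8/3.
The radius of convergence is the smallest modulus among the singular points: 8/3.


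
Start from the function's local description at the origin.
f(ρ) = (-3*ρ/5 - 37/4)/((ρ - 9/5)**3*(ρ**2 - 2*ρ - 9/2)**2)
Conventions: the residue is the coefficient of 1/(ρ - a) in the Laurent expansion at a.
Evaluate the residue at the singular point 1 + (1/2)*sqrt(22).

The residue is 196951250/1162261467 + (4544079575/140633637507)*sqrt(22).

The factor ρ**2 - 2*ρ - 9/2 splits as (ρ - a)(ρ - a') with a = 1 + (1/2)*sqrt(22), a' = 1 - (1/2)*sqrt(22). At the order-2 pole a set g(ρ) = (ρ - a)^2*f(ρ) = [(-3*ρ/5 - 37/4)/(ρ - 9/5)**3] / (ρ - a')^2.
Order-2 pole: residue = g'(a); g'(1 + (1/2)*sqrt(22)) = 196951250/1162261467 + (4544079575/140633637507)*sqrt(22), so the residue is 196951250/1162261467 + (4544079575/140633637507)*sqrt(22).


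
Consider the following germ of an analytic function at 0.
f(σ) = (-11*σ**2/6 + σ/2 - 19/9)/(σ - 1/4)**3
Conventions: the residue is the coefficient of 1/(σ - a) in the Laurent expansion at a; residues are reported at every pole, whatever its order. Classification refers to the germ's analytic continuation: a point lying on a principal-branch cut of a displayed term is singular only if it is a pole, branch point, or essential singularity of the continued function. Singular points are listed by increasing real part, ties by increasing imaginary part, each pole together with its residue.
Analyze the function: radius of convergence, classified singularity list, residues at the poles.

Denominator factor (σ - 1/4)^3: pole of order 3 at 1/4, modulus 1/4.
The radius of convergence is the smallest modulus among the singular points: 1/4.
At the order-3 pole 1/4 set g(σ) = (σ - (1/4))^3*f(σ) = -11*σ**2/6 + σ/2 - 19/9.
Order-3 pole: residue = g''(a)/2; g''(1/4) = -11/3, so the residue is -11/6.

Radius of convergence at 0: 1/4.
At 1/4: a pole of order 3; residue -11/6.


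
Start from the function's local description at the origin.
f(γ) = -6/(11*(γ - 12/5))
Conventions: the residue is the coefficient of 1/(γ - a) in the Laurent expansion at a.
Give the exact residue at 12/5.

At the order-1 pole 12/5 set g(γ) = (γ - (12/5))*f(γ) = -6/11.
Simple pole: residue = g(a) at a = 12/5, which is -6/11.

The residue is -6/11.


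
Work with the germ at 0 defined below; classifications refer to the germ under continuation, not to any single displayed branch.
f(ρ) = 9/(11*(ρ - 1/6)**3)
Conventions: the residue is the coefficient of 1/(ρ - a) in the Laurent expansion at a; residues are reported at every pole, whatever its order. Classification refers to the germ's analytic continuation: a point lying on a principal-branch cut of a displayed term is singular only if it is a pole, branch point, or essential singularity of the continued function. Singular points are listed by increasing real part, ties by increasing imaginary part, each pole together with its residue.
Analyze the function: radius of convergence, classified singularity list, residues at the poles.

Denominator factor (ρ - 1/6)^3: pole of order 3 at 1/6, modulus 1/6.
The radius of convergence is the smallest modulus among the singular points: 1/6.
At the order-3 pole 1/6 set g(ρ) = (ρ - (1/6))^3*f(ρ) = 9/11.
Order-3 pole: residue = g''(a)/2; g''(1/6) = 0, so the residue is 0.

Radius of convergence at 0: 1/6.
At 1/6: a pole of order 3; residue 0.


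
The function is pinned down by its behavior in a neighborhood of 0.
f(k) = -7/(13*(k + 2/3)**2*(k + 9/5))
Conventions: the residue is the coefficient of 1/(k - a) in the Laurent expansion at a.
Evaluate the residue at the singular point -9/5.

The residue is -1575/3757.

At the order-1 pole -9/5 set g(k) = (k - (-9/5))*f(k) = -7/(13*(k + 2/3)**2).
Simple pole: residue = g(a) at a = -9/5, which is -1575/3757.


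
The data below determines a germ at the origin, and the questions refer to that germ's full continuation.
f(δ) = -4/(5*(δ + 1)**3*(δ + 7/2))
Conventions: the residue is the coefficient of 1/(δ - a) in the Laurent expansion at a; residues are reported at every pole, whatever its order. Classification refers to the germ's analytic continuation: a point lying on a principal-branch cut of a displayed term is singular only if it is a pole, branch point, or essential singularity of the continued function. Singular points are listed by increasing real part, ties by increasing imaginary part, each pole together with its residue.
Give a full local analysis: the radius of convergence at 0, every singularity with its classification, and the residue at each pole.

Denominator factor (δ + 1)^3: pole of order 3 at -1, modulus 1.
Denominator factor (δ + 7/2): pole of order 1 at -7/2, modulus 7/2.
The radius of convergence is the smallest modulus among the singular points: 1.
At the order-1 pole -7/2 set g(δ) = (δ - (-7/2))*f(δ) = -4/(5*(δ + 1)**3).
Simple pole: residue = g(a) at a = -7/2, which is 32/625.
At the order-3 pole -1 set g(δ) = (δ - (-1))^3*f(δ) = -4/(5*(δ + 7/2)).
Order-3 pole: residue = g''(a)/2; g''(-1) = -64/625, so the residue is -32/625.
List the singular points by increasing real part (a conjugate pair: the negative imaginary part first).

Radius of convergence at 0: 1.
At -7/2: a pole of order 1; residue 32/625.
At -1: a pole of order 3; residue -32/625.


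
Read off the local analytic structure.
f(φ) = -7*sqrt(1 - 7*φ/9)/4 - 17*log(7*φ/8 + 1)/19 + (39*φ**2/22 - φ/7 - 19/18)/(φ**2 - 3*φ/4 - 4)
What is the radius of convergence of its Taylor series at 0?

Denominator factor (φ**2 - 3*φ/4 - 4): discriminant 265/16, real irrational roots 3/8 + (1/8)*sqrt(265) and 3/8 - (1/8)*sqrt(265); poles of order 1, moduli 3/8 + (1/8)*sqrt(265) and -3/8 + (1/8)*sqrt(265).
Branch term (-17/19)*log(1 - φ/(-8/7)): its argument vanishes at φ = -8/7, a logarithmic branch point, modulus 8/7.
Branch term (-7/4)*sqrt(1 - φ/(9/7)): its argument vanishes at φ = 9/7, a square-root branch point, modulus 9/7.
The radius of convergence is the smallest modulus among the singular points: 8/7.

The radius of convergence is 8/7.


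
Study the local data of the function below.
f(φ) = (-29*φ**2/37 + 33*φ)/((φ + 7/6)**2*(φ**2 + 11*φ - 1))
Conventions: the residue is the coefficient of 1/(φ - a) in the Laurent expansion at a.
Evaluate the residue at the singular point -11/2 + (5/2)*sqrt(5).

The factor φ**2 + 11*φ - 1 splits as (φ - a)(φ - a') with a = -11/2 + (5/2)*sqrt(5), a' = -11/2 - (5/2)*sqrt(5). At the order-1 pole a set g(φ) = (φ - a)*f(φ) = [(-29*φ**2/37 + 33*φ)/(φ + 7/6)**2] / (φ - a').
Simple pole: residue = g(a) at a = -11/2 + (5/2)*sqrt(5), which is 2193336/7459237 - (10501164/186480925)*sqrt(5).

The residue is 2193336/7459237 - (10501164/186480925)*sqrt(5).


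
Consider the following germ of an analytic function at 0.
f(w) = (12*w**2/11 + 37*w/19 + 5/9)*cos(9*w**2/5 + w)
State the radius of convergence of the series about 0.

The factor cos(9*w**2/5 + w) is entire and contributes no finite singular point.
The polynomial part has no poles.
No finite singular points: the Taylor series at 0 converges everywhere.

The radius of convergence is infinite.


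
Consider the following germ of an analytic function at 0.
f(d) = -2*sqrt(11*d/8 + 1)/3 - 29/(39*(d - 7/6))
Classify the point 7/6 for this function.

The point is a pole of order 1.

The denominator factor d - 7/6 vanishes at 7/6 and appears to the power 1; the numerator there equals -29/39, nonzero, and no other factor vanishes.
The branch terms are analytic at this point.
Hence a pole whose order is the multiplicity, 1.


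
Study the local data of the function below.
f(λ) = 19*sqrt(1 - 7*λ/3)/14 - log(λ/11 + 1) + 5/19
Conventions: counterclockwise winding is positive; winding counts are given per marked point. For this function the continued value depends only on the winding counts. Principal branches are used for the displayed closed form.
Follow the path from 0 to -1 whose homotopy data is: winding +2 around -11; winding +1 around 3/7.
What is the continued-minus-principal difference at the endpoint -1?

Continued minus principal equals (-(19/21)*sqrt(30)) - ((4)*pi)*i.

The rational part is single-valued and drops out of the difference; each branch term changes only by its own monodromy.
(-1)*log(1 - λ/(-11)): each positive loop around -11 adds 2*pi*i to the log, so winding +2 contributes (-1)*(2)*2*pi*i = -(4)*pi*i.
(19/14)*sqrt(1 - λ/(3/7)): winding +1 is odd, the square root flips sign, contributing -2*(19/14)*sqrt(1 - (-1)/(3/7)) = -2*(19/14)*sqrt(10/3) = -(19/21)*sqrt(30).
Summing the contributions at λ = -1 gives (-(19/21)*sqrt(30)) - ((4)*pi)*i.


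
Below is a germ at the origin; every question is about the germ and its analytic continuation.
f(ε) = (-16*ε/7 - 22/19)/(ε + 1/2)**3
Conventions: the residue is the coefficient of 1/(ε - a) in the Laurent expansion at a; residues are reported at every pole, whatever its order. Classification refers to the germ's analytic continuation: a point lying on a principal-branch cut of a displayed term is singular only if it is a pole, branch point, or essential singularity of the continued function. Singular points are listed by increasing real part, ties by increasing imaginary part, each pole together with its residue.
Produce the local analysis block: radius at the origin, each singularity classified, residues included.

Radius of convergence at 0: 1/2.
At -1/2: a pole of order 3; residue 0.

Denominator factor (ε + 1/2)^3: pole of order 3 at -1/2, modulus 1/2.
The radius of convergence is the smallest modulus among the singular points: 1/2.
At the order-3 pole -1/2 set g(ε) = (ε - (-1/2))^3*f(ε) = -16*ε/7 - 22/19.
Order-3 pole: residue = g''(a)/2; g''(-1/2) = 0, so the residue is 0.


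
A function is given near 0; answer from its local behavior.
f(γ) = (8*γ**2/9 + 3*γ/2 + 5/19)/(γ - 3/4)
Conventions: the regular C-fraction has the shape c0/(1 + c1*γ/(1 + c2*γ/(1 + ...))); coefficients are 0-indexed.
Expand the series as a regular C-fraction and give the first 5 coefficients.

The regular C-fraction coefficients are [-20/57, -211/30, 33041/6330, -183680/1100787, 3376/5217].

Taylor coefficients (expand at 0): a_0 = -20/57, a_1 = -422/171, a_2 = -2296/513, a_3 = -9184/1539, a_4 = -36736/4617.
c0 = a_0 = -20/57. Peel one level at a time: if S = 1 + c*γ/S' with S'(0) = 1, then c is the γ-coefficient of S and S' = c*γ/(S - 1).
S_1 = c0/f = 1 + (-211/30)*γ + (33041/900)*γ^2 + ...; c1 = -211/30.
S_2 = c1*γ/(S_1 - 1) = 1 + (33041/6330)*γ + (348992/400689)*γ^2 + ...; c2 = 33041/6330.
S_3 = c2*γ/(S_2 - 1) = 1 + (-183680/1100787)*γ + (2938880/27217089)*γ^2 + ...; c3 = -183680/1100787.
S_4 = c3*γ/(S_3 - 1) = 1 + (3376/5217)*γ + ...; c4 = 3376/5217.


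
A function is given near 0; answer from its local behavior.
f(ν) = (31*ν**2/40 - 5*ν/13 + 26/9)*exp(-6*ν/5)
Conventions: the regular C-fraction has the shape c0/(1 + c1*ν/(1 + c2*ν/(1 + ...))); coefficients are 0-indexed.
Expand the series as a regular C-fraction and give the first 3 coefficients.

Taylor coefficients (expand at 0): a_0 = 26/9, a_1 = -751/195, a_2 = 8623/2600.
c0 = a_0 = 26/9. Peel one level at a time: if S = 1 + c*ν/S' with S'(0) = 1, then c is the ν-coefficient of S and S' = c*ν/(S - 1).
S_1 = c0/f = 1 + (2253/1690)*ν + (7188453/11424400)*ν^2 + ...; c1 = 2253/1690.
S_2 = c1*ν/(S_1 - 1) = 1 + (-2396151/5076760)*ν + ...; c2 = -2396151/5076760.

The regular C-fraction coefficients are [26/9, 2253/1690, -2396151/5076760].


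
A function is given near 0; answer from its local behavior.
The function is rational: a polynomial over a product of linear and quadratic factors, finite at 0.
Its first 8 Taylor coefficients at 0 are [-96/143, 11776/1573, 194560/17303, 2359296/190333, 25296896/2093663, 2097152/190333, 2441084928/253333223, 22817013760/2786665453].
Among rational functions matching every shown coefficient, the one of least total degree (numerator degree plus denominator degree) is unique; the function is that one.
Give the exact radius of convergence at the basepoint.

No rational of total degree below 3 reproduces all 8 coefficients; solving the [1/2] Pade equations on them gives f(β) = (16*β - 33/26)/(β - 11/8)**2, whose expansion matches every shown term.
Denominator factor (β - 11/8)^2: pole of order 2 at 11/8, modulus 11/8.
The radius of convergence is the smallest modulus among the singular points: 11/8.

The radius of convergence is 11/8.


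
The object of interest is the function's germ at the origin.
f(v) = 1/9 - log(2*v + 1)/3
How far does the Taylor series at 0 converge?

Branch term (-1/3)*log(1 - v/(-1/2)): its argument vanishes at v = -1/2, a logarithmic branch point, modulus 1/2.
The radius of convergence is the smallest modulus among the singular points: 1/2.

The radius of convergence is 1/2.


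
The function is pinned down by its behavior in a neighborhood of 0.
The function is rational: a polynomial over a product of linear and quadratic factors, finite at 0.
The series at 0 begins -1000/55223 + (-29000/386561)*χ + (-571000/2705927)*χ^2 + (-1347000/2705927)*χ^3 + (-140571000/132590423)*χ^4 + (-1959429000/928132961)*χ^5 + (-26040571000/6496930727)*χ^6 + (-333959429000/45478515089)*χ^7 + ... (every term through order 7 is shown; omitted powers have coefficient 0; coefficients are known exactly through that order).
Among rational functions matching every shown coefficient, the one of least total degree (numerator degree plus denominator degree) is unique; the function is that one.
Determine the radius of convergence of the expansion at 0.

The radius of convergence is 7/10.

No rational of total degree below 4 reproduces all 8 coefficients; solving the [0/4] Pade equations on them gives f(χ) = 1/(23*(χ - 7/10)**3*(χ + 7)), whose expansion matches every shown term.
Denominator factor (χ - 7/10)^3: pole of order 3 at 7/10, modulus 7/10.
Denominator factor (χ + 7): pole of order 1 at -7, modulus 7.
The radius of convergence is the smallest modulus among the singular points: 7/10.


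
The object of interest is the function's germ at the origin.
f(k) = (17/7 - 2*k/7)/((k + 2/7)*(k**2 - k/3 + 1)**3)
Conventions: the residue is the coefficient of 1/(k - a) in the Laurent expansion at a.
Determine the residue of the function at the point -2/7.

The residue is 7973721/5177717.

At the order-1 pole -2/7 set g(k) = (k - (-2/7))*f(k) = (17/7 - 2*k/7)/(k**2 - k/3 + 1)**3.
Simple pole: residue = g(a) at a = -2/7, which is 7973721/5177717.


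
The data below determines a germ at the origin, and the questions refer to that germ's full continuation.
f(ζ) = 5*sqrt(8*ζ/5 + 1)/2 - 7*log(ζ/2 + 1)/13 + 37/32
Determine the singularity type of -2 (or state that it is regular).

The point is a logarithmic branch point.

The term (-7/13)*log(1 - ζ/(-2)) has argument 1 - -2/(-2) = 0 at -2: a logarithmic (infinitely-sheeted) branch point; the remaining terms are analytic or single-valued there.


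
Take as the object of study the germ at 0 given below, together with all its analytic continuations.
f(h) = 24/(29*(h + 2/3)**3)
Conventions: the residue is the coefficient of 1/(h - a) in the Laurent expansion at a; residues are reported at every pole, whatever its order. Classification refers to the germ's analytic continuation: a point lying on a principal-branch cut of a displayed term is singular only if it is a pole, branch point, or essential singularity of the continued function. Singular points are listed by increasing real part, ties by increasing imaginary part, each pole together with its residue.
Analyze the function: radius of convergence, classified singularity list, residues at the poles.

Radius of convergence at 0: 2/3.
At -2/3: a pole of order 3; residue 0.

Denominator factor (h + 2/3)^3: pole of order 3 at -2/3, modulus 2/3.
The radius of convergence is the smallest modulus among the singular points: 2/3.
At the order-3 pole -2/3 set g(h) = (h - (-2/3))^3*f(h) = 24/29.
Order-3 pole: residue = g''(a)/2; g''(-2/3) = 0, so the residue is 0.


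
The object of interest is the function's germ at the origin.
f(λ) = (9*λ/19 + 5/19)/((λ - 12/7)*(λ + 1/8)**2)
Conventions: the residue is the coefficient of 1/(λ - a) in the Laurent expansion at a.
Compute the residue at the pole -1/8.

At the order-2 pole -1/8 set g(λ) = (λ - (-1/8))^2*f(λ) = (9*λ/19 + 5/19)/(λ - 12/7).
Order-2 pole: residue = g'(a); g'(-1/8) = -64064/201571, so the residue is -64064/201571.

The residue is -64064/201571.


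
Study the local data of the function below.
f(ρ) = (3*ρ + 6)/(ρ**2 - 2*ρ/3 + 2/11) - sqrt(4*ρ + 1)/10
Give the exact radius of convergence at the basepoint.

Denominator factor (ρ**2 - 2*ρ/3 + 2/11): discriminant -28/99, complex-conjugate roots (1/3) + ((1/33)*sqrt(77))*i and (1/3) - ((1/33)*sqrt(77))*i; poles of order 1, moduli (1/11)*sqrt(22) and (1/11)*sqrt(22).
Branch term (-1/10)*sqrt(1 - ρ/(-1/4)): its argument vanishes at ρ = -1/4, a square-root branch point, modulus 1/4.
The radius of convergence is the smallest modulus among the singular points: 1/4.

The radius of convergence is 1/4.


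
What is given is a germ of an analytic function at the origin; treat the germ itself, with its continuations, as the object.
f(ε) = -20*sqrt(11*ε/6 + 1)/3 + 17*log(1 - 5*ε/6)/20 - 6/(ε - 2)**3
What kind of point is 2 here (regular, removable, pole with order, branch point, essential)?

The point is a pole of order 3.

The denominator factor ε - 2 vanishes at 2 and appears to the power 3; the numerator there equals -6, nonzero, and no other factor vanishes.
The branch terms are analytic at this point.
Hence a pole whose order is the multiplicity, 3.


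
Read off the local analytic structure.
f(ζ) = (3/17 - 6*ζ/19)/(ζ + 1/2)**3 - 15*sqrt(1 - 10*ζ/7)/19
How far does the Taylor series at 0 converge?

Denominator factor (ζ + 1/2)^3: pole of order 3 at -1/2, modulus 1/2.
Branch term (-15/19)*sqrt(1 - ζ/(7/10)): its argument vanishes at ζ = 7/10, a square-root branch point, modulus 7/10.
The radius of convergence is the smallest modulus among the singular points: 1/2.

The radius of convergence is 1/2.


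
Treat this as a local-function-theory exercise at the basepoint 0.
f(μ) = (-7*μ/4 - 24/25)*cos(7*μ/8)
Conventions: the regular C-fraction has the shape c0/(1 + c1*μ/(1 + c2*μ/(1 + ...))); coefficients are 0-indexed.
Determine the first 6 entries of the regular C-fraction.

The regular C-fraction coefficients are [-24/25, -175/96, 4879/2400, -21/100, -875/5576, -111475/66912].

Taylor coefficients (expand at 0): a_0 = -24/25, a_1 = -7/4, a_2 = 147/400, a_3 = 343/512, a_4 = -2401/102400, a_5 = -16807/393216.
c0 = a_0 = -24/25. Peel one level at a time: if S = 1 + c*μ/S' with S'(0) = 1, then c is the μ-coefficient of S and S' = c*μ/(S - 1).
S_1 = c0/f = 1 + (-175/96)*μ + (34153/9216)*μ^2 + ...; c1 = -175/96.
S_2 = c1*μ/(S_1 - 1) = 1 + (4879/2400)*μ + (34153/80000)*μ^2 + ...; c2 = 4879/2400.
S_3 = c2*μ/(S_2 - 1) = 1 + (-21/100)*μ + (-735/22304)*μ^2 + ...; c3 = -21/100.
S_4 = c3*μ/(S_3 - 1) = 1 + (-875/5576)*μ + (-97540625/373101312)*μ^2 + ...; c4 = -875/5576.
S_5 = c4*μ/(S_4 - 1) = 1 + (-111475/66912)*μ + ...; c5 = -111475/66912.


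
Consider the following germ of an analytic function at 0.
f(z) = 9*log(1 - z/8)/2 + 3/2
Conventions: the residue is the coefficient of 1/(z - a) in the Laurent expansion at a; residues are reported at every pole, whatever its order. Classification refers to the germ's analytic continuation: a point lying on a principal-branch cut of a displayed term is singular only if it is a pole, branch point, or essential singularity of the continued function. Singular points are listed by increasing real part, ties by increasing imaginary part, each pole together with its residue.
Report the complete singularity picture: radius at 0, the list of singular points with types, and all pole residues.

Radius of convergence at 0: 8.
At 8: a logarithmic branch point.

Branch term (9/2)*log(1 - z/(8)): its argument vanishes at z = 8, a logarithmic branch point, modulus 8.
The radius of convergence is the smallest modulus among the singular points: 8.


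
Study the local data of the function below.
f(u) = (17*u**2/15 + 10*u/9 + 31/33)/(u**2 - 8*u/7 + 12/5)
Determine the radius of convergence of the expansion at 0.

Denominator factor (u**2 - 8*u/7 + 12/5): discriminant -2032/245, complex-conjugate roots (4/7) + ((2/35)*sqrt(635))*i and (4/7) - ((2/35)*sqrt(635))*i; poles of order 1, moduli (2/5)*sqrt(15) and (2/5)*sqrt(15).
The radius of convergence is the smallest modulus among the singular points: (2/5)*sqrt(15).

The radius of convergence is (2/5)*sqrt(15).


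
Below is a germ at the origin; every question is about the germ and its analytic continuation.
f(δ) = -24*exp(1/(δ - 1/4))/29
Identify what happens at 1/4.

The exponent 1/(δ - (1/4)) has a pole at 1/4, so exp(1/(δ - (1/4))) takes every nonzero value near it: an essential singularity (not a pole of any order).

The point is an essential singularity.


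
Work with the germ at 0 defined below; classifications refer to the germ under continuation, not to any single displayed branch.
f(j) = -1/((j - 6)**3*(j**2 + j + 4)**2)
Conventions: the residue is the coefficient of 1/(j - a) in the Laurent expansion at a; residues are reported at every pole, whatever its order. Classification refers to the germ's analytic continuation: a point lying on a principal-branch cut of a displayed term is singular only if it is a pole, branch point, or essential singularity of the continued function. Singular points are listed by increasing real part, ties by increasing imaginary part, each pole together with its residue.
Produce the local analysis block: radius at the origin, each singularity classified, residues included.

Radius of convergence at 0: 2.
At (-1/2) - ((1/2)*sqrt(15))*i: a pole of order 2; residue (415/8954912) + ((82121/2014855200)*sqrt(15))*i.
At (-1/2) + ((1/2)*sqrt(15))*i: a pole of order 2; residue (415/8954912) - ((82121/2014855200)*sqrt(15))*i.
At 6: a pole of order 3; residue -415/4477456.


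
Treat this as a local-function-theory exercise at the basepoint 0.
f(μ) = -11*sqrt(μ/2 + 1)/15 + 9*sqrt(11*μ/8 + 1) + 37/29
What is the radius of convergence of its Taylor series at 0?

The radius of convergence is 8/11.

Branch term (-11/15)*sqrt(1 - μ/(-2)): its argument vanishes at μ = -2, a square-root branch point, modulus 2.
Branch term (9)*sqrt(1 - μ/(-8/11)): its argument vanishes at μ = -8/11, a square-root branch point, modulus 8/11.
The radius of convergence is the smallest modulus among the singular points: 8/11.


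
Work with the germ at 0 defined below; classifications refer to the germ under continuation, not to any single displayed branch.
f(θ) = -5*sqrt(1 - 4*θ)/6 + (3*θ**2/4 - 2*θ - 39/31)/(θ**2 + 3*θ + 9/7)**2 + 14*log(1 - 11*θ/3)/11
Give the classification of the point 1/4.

The point is an algebraic (square-root) branch point.

The term (-5/6)*sqrt(1 - θ/(1/4)) has argument 1 - 1/4/(1/4) = 0 at 1/4: a square-root (algebraic, two-sheeted) branch point; the remaining terms are analytic or single-valued there.


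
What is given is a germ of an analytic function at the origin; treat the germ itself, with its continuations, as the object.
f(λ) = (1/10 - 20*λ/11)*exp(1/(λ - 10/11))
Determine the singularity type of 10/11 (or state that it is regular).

The exponent 1/(λ - (10/11)) has a pole at 10/11, so exp(1/(λ - (10/11))) takes every nonzero value near it: an essential singularity (not a pole of any order).

The point is an essential singularity.


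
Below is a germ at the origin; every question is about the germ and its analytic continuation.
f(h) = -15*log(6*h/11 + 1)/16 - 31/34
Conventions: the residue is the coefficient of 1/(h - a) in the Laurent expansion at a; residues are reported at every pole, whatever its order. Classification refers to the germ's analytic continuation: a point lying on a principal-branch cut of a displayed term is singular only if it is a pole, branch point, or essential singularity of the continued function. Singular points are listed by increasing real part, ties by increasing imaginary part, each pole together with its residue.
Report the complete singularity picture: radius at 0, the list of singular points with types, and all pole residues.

Radius of convergence at 0: 11/6.
At -11/6: a logarithmic branch point.

Branch term (-15/16)*log(1 - h/(-11/6)): its argument vanishes at h = -11/6, a logarithmic branch point, modulus 11/6.
The radius of convergence is the smallest modulus among the singular points: 11/6.


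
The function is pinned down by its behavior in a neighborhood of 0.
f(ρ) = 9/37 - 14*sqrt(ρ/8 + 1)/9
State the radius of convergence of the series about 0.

The radius of convergence is 8.

Branch term (-14/9)*sqrt(1 - ρ/(-8)): its argument vanishes at ρ = -8, a square-root branch point, modulus 8.
The radius of convergence is the smallest modulus among the singular points: 8.


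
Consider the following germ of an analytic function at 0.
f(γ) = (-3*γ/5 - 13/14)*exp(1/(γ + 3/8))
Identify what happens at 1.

The point is a regular point.

There is no denominator, hence no pole anywhere.
The essential point of exp(1/(γ - (-3/8))) is -3/8, not 1.
So the germ continues analytically to 1.


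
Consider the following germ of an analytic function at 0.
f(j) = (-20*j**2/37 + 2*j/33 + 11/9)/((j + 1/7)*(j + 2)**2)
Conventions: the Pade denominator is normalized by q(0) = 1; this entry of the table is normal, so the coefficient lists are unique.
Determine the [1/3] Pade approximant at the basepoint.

The Pade approximant has numerator coefficients [77/36, -25385681527/19503465234]; denominator coefficients [1, 15187027924/2068549343, 20353566067/8274197372, 141785286617/306145302764].

Taylor coefficients needed (expand at 0): a_0 = 77/36, a_1 = -3367/198, a_2 = 7008785/58608, a_3 = -49064071/58608, a_4 = 457923977/78144.
Write the denominator as Q(j) = 1 + q1*j + q2*j^2 + q3*j^3. Requiring Q*f - P = O(j^5) with deg P <= 1 kills the coefficients of j^2..j^4 in Q*f:
  j^2: a_2 + q1*a_1 + q2*a_0 = 0, i.e. 7008785/58608 + (-3367/198)*q1 + (77/36)*q2 = 0.
  j^3: a_3 + q1*a_2 + q2*a_1 + q3*a_0 = 0, i.e. -49064071/58608 + (7008785/58608)*q1 + (-3367/198)*q2 + (77/36)*q3 = 0.
  j^4: a_4 + q1*a_3 + q2*a_2 + q3*a_1 = 0, i.e. 457923977/78144 + (-49064071/58608)*q1 + (7008785/58608)*q2 + (-3367/198)*q3 = 0.
Solving this linear system: q1 = 15187027924/2068549343, q2 = 20353566067/8274197372, q3 = 141785286617/306145302764.
The numerator is Q*f truncated at degree 1: P0 = a_0 = 77/36; P1 = a_1 + q1*a_0 = -25385681527/19503465234.


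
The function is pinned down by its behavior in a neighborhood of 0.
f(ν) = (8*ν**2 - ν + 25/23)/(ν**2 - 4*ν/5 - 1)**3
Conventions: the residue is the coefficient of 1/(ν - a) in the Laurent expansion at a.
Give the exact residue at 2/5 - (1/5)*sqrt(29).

The residue is (8375/309488)*sqrt(29).

The factor ν**2 - 4*ν/5 - 1 splits as (ν - a)(ν - a') with a = 2/5 - (1/5)*sqrt(29), a' = 2/5 + (1/5)*sqrt(29). At the order-3 pole a set g(ν) = (ν - a)^3*f(ν) = [8*ν**2 - ν + 25/23] / (ν - a')^3.
Order-3 pole: residue = g''(a)/2; g''(2/5 - (1/5)*sqrt(29)) = (8375/154744)*sqrt(29), so the residue is (8375/309488)*sqrt(29).


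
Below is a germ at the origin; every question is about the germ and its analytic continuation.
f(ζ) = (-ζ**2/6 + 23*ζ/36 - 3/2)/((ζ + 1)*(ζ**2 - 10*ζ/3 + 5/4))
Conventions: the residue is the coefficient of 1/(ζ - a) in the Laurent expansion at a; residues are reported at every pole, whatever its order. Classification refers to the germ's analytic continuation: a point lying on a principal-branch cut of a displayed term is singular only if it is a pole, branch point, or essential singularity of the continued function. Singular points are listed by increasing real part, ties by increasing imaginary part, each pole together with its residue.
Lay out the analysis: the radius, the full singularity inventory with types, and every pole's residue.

Denominator factor (ζ**2 - 10*ζ/3 + 5/4): discriminant 55/9, real irrational roots 5/3 + (1/6)*sqrt(55) and 5/3 - (1/6)*sqrt(55); poles of order 1, moduli 5/3 + (1/6)*sqrt(55) and 5/3 - (1/6)*sqrt(55).
Denominator factor (ζ + 1): pole of order 1 at -1, modulus 1.
The radius of convergence is the smallest modulus among the singular points: 5/3 - (1/6)*sqrt(55).
At the order-1 pole -1 set g(ζ) = (ζ - (-1))*f(ζ) = (-ζ**2/6 + 23*ζ/36 - 3/2)/(ζ**2 - 10*ζ/3 + 5/4).
Simple pole: residue = g(a) at a = -1, which is -83/201.
The factor ζ**2 - 10*ζ/3 + 5/4 splits as (ζ - a)(ζ - a') with a = 5/3 - (1/6)*sqrt(55), a' = 5/3 + (1/6)*sqrt(55). At the order-1 pole a set g(ζ) = (ζ - a)*f(ζ) = [(-ζ**2/6 + 23*ζ/36 - 3/2)/(ζ + 1)] / (ζ - a').
Simple pole: residue = g(a) at a = 5/3 - (1/6)*sqrt(55), which is 33/268 + (461/14740)*sqrt(55).
The factor ζ**2 - 10*ζ/3 + 5/4 splits as (ζ - a)(ζ - a') with a = 5/3 + (1/6)*sqrt(55), a' = 5/3 - (1/6)*sqrt(55). At the order-1 pole a set g(ζ) = (ζ - a)*f(ζ) = [(-ζ**2/6 + 23*ζ/36 - 3/2)/(ζ + 1)] / (ζ - a').
Simple pole: residue = g(a) at a = 5/3 + (1/6)*sqrt(55), which is 33/268 - (461/14740)*sqrt(55).
List the singular points by increasing real part (a conjugate pair: the negative imaginary part first).

Radius of convergence at 0: 5/3 - (1/6)*sqrt(55).
At -1: a pole of order 1; residue -83/201.
At 5/3 - (1/6)*sqrt(55): a pole of order 1; residue 33/268 + (461/14740)*sqrt(55).
At 5/3 + (1/6)*sqrt(55): a pole of order 1; residue 33/268 - (461/14740)*sqrt(55).


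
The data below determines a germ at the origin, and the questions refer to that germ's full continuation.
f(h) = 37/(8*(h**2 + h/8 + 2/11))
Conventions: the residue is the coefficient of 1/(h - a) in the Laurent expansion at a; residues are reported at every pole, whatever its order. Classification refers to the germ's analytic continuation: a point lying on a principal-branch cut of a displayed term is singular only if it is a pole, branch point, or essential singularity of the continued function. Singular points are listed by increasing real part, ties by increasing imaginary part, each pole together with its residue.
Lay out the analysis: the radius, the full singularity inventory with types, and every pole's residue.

Denominator factor (h**2 + h/8 + 2/11): discriminant -501/704, complex-conjugate roots (-1/16) + ((1/176)*sqrt(5511))*i and (-1/16) - ((1/176)*sqrt(5511))*i; poles of order 1, moduli (1/11)*sqrt(22) and (1/11)*sqrt(22).
The radius of convergence is the smallest modulus among the singular points: (1/11)*sqrt(22).
The factor h**2 + h/8 + 2/11 splits as (h - a)(h - a') with a = (-1/16) - ((1/176)*sqrt(5511))*i, a' = (-1/16) + ((1/176)*sqrt(5511))*i. At the order-1 pole a set g(h) = (h - a)*f(h) = [37/8] / (h - a').
Simple pole: residue = g(a) at a = (-1/16) - ((1/176)*sqrt(5511))*i, which is ((37/501)*sqrt(5511))*i.
The factor h**2 + h/8 + 2/11 splits as (h - a)(h - a') with a = (-1/16) + ((1/176)*sqrt(5511))*i, a' = (-1/16) - ((1/176)*sqrt(5511))*i. At the order-1 pole a set g(h) = (h - a)*f(h) = [37/8] / (h - a').
Simple pole: residue = g(a) at a = (-1/16) + ((1/176)*sqrt(5511))*i, which is -((37/501)*sqrt(5511))*i.
List the singular points by increasing real part (a conjugate pair: the negative imaginary part first).

Radius of convergence at 0: (1/11)*sqrt(22).
At (-1/16) - ((1/176)*sqrt(5511))*i: a pole of order 1; residue ((37/501)*sqrt(5511))*i.
At (-1/16) + ((1/176)*sqrt(5511))*i: a pole of order 1; residue -((37/501)*sqrt(5511))*i.


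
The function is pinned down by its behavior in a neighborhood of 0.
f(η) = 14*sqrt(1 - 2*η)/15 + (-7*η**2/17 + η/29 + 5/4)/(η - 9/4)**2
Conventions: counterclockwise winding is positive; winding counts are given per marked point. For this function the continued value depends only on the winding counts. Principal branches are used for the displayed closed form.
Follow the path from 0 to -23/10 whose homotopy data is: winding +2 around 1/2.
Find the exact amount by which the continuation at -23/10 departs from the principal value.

The rational part is single-valued and drops out of the difference; each branch term changes only by its own monodromy.
(14/15)*sqrt(1 - η/(1/2)): winding +2 is even, the square root returns to the same sheet, contribution 0.
Summing the contributions at η = -23/10 gives 0.

Continued minus principal equals 0.


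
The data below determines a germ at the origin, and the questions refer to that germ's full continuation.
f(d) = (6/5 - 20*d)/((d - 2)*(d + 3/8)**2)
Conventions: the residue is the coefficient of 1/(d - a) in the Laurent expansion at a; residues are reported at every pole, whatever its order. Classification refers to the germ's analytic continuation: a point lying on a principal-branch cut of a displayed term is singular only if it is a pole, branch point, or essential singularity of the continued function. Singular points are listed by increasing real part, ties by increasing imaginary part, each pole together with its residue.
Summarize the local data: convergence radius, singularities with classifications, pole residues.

Denominator factor (d + 3/8)^2: pole of order 2 at -3/8, modulus 3/8.
Denominator factor (d - 2): pole of order 1 at 2, modulus 2.
The radius of convergence is the smallest modulus among the singular points: 3/8.
At the order-2 pole -3/8 set g(d) = (d - (-3/8))^2*f(d) = (6/5 - 20*d)/(d - 2).
Order-2 pole: residue = g'(a); g'(-3/8) = 12416/1805, so the residue is 12416/1805.
At the order-1 pole 2 set g(d) = (d - (2))*f(d) = (6/5 - 20*d)/(d + 3/8)**2.
Simple pole: residue = g(a) at a = 2, which is -12416/1805.
List the singular points by increasing real part (a conjugate pair: the negative imaginary part first).

Radius of convergence at 0: 3/8.
At -3/8: a pole of order 2; residue 12416/1805.
At 2: a pole of order 1; residue -12416/1805.


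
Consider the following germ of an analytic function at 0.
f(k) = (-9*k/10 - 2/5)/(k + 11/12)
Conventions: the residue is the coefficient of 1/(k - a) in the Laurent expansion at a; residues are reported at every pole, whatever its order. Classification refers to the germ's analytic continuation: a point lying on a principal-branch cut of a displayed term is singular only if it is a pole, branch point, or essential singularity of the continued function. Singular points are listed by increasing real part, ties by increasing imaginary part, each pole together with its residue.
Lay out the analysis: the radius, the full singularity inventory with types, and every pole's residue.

Radius of convergence at 0: 11/12.
At -11/12: a pole of order 1; residue 17/40.

Denominator factor (k + 11/12): pole of order 1 at -11/12, modulus 11/12.
The radius of convergence is the smallest modulus among the singular points: 11/12.
At the order-1 pole -11/12 set g(k) = (k - (-11/12))*f(k) = -9*k/10 - 2/5.
Simple pole: residue = g(a) at a = -11/12, which is 17/40.


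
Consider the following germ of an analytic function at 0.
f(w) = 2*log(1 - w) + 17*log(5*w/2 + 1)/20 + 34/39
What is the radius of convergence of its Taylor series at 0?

Branch term (2)*log(1 - w/(1)): its argument vanishes at w = 1, a logarithmic branch point, modulus 1.
Branch term (17/20)*log(1 - w/(-2/5)): its argument vanishes at w = -2/5, a logarithmic branch point, modulus 2/5.
The radius of convergence is the smallest modulus among the singular points: 2/5.

The radius of convergence is 2/5.


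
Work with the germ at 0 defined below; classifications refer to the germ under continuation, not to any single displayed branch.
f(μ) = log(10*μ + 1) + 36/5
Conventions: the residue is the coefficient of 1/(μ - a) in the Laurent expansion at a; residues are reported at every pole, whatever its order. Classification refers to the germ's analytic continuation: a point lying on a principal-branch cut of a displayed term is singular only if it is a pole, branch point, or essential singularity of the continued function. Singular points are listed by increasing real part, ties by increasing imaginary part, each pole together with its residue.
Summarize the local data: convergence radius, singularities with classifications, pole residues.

Branch term (1)*log(1 - μ/(-1/10)): its argument vanishes at μ = -1/10, a logarithmic branch point, modulus 1/10.
The radius of convergence is the smallest modulus among the singular points: 1/10.

Radius of convergence at 0: 1/10.
At -1/10: a logarithmic branch point.


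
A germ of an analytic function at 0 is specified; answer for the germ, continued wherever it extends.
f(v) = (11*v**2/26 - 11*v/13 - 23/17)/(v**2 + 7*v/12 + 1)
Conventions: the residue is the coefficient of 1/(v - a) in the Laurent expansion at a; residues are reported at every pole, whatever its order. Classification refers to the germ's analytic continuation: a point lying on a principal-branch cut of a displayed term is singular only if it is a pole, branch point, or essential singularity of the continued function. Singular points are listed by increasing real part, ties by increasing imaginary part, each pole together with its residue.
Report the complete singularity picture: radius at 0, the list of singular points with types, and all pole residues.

Radius of convergence at 0: 1.
At (-7/24) - ((1/24)*sqrt(527))*i: a pole of order 1; residue (-341/624) - ((185501/5590416)*sqrt(527))*i.
At (-7/24) + ((1/24)*sqrt(527))*i: a pole of order 1; residue (-341/624) + ((185501/5590416)*sqrt(527))*i.

Denominator factor (v**2 + 7*v/12 + 1): discriminant -527/144, complex-conjugate roots (-7/24) + ((1/24)*sqrt(527))*i and (-7/24) - ((1/24)*sqrt(527))*i; poles of order 1, moduli 1 and 1.
The radius of convergence is the smallest modulus among the singular points: 1.
The factor v**2 + 7*v/12 + 1 splits as (v - a)(v - a') with a = (-7/24) - ((1/24)*sqrt(527))*i, a' = (-7/24) + ((1/24)*sqrt(527))*i. At the order-1 pole a set g(v) = (v - a)*f(v) = [11*v**2/26 - 11*v/13 - 23/17] / (v - a').
Simple pole: residue = g(a) at a = (-7/24) - ((1/24)*sqrt(527))*i, which is (-341/624) - ((185501/5590416)*sqrt(527))*i.
The factor v**2 + 7*v/12 + 1 splits as (v - a)(v - a') with a = (-7/24) + ((1/24)*sqrt(527))*i, a' = (-7/24) - ((1/24)*sqrt(527))*i. At the order-1 pole a set g(v) = (v - a)*f(v) = [11*v**2/26 - 11*v/13 - 23/17] / (v - a').
Simple pole: residue = g(a) at a = (-7/24) + ((1/24)*sqrt(527))*i, which is (-341/624) + ((185501/5590416)*sqrt(527))*i.
List the singular points by increasing real part (a conjugate pair: the negative imaginary part first).
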